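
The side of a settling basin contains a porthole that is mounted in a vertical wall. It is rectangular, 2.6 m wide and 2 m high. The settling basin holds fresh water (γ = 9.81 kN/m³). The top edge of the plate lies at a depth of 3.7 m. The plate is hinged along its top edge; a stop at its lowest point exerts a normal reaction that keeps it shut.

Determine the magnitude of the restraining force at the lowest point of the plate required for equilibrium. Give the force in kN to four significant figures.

γ = 9.81 kN/m³.
The centroid lies 2/2 = 1 m below the top edge, so the centroid depth is h_c = 3.7 + 1 = 4.7 m.
A = 2.6 × 2 = 5.2 m².
Resultant F = γ·h_c·A = 9.81 × 4.7 × 5.2 = 239.756 kN.
I_c = b·h³/12 = 2.6 × 2³/12 = 1.73333 m⁴.
Centre of pressure: y_p = y_c + I_c/(y_c·A) = 4.7 + 1.73333/(4.7 × 5.2) = 4.7 + 0.0709218 = 4.77092 m along the plane.
The resultant acts 1 + 0.0709218 = 1.07092 m (along the plate) below the hinge at the top edge, so the moment about the hinge is M = F × 1.07092 = 239.756 × 1.07092 = 256.759 kN·m.
A normal force at the bottom, 2 m from the hinge, must supply this moment: P = 256.759/2 = 128.38 kN.

P ≈ 128.4 kN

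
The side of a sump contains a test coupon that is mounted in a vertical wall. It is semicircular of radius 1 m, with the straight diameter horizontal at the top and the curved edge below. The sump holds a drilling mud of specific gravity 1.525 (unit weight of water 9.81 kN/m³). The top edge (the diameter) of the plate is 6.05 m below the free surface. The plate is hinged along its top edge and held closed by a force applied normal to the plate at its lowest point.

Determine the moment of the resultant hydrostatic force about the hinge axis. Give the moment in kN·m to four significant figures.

γ = 1.525 × 9.81 = 14.96025 kN/m³.
The centroid of a semicircle lies 4r/(3π) = 0.424413 m from the diameter, here below the top edge, so the centroid depth is h_c = 6.05 + 0.424413 = 6.47441 m.
A = πr²/2 = π × 1²/2 = 1.5708 m².
Resultant F = γ·h_c·A = 14.96025 × 6.47441 × 1.5708 = 152.146 kN.
I_c = (π/8 − 8/(9π))·r⁴ = 0.109757 × 1⁴ = 0.109757 m⁴.
Centre of pressure: y_p = y_c + I_c/(y_c·A) = 6.47441 + 0.109757/(6.47441 × 1.5708) = 6.47441 + 0.0107922 = 6.4852 m along the plane.
The resultant acts 0.424413 + 0.0107922 = 0.435205 m (along the plate) below the hinge at the top edge, so the moment about the hinge is M = F × 0.435205 = 152.146 × 0.435205 = 66.2147 kN·m.

M ≈ 66.21 kN·m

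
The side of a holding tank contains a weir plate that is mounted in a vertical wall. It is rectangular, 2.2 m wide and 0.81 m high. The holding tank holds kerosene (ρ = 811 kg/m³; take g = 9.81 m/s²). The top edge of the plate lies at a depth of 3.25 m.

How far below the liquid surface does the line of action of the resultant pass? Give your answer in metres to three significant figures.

γ = ρg = 811 × 9.81 / 1000 = 7.95591 kN/m³.
The centroid lies 0.81/2 = 0.405 m below the top edge, so the centroid depth is h_c = 3.25 + 0.405 = 3.655 m.
A = 2.2 × 0.81 = 1.782 m².
Resultant F = γ·h_c·A = 7.95591 × 3.655 × 1.782 = 51.8185 kN.
I_c = b·h³/12 = 2.2 × 0.81³/12 = 0.0974309 m⁴.
Centre of pressure: y_p = y_c + I_c/(y_c·A) = 3.655 + 0.0974309/(3.655 × 1.782) = 3.655 + 0.014959 = 3.66996 m along the plane.

h_p = 3.67 m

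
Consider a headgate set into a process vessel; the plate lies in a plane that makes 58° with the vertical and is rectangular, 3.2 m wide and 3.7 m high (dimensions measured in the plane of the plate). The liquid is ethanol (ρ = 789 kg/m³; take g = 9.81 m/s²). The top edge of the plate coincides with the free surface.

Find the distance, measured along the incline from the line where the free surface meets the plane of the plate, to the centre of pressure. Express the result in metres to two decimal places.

γ = ρg = 789 × 9.81 / 1000 = 7.74009 kN/m³.
The plate makes 58° with the vertical, i.e. θ = 90° − 58° = 32° to the horizontal. Measuring y along the incline from the free-surface line, vertical depth h = y·sinθ with sinθ = 0.529919.
The centroid lies 3.7/2 = 1.85 m below the top edge, so y_c = 1.85 m and h_c = 1.85 × 0.529919 = 0.98035 m.
A = 3.2 × 3.7 = 11.84 m².
Resultant F = γ·h_c·A = 7.74009 × 0.98035 × 11.84 = 89.8419 kN.
I_c = b·h³/12 = 3.2 × 3.7³/12 = 13.5075 m⁴.
Centre of pressure: y_p = y_c + I_c/(y_c·A) = 1.85 + 13.5075/(1.85 × 11.84) = 1.85 + 0.616668 = 2.46667 m along the plane.

y_p = 2.47 m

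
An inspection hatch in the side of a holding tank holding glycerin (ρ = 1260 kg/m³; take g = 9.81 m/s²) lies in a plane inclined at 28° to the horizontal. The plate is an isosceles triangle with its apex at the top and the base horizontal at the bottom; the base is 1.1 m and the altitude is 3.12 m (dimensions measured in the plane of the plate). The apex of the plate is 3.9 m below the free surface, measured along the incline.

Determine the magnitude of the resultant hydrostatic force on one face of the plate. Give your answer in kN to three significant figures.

γ = ρg = 1260 × 9.81 / 1000 = 12.3606 kN/m³.
Let θ = 28° be the plate's angle to the horizontal; measure y along the incline from where the plane meets the free surface. Vertical depth h = y·sinθ with sinθ = 0.469472.
With the apex up, the centroid sits 2h/3 = 2 × 3.12/3 = 2.08 m below the apex, so y_c = 3.9 + 2.08 = 5.98 m and h_c = 5.98 × 0.469472 = 2.80744 m.
A = ½ × 1.1 × 3.12 = 1.716 m².
Resultant F = γ·h_c·A = 12.3606 × 2.80744 × 1.716 = 59.548 kN.

F ≈ 59.5 kN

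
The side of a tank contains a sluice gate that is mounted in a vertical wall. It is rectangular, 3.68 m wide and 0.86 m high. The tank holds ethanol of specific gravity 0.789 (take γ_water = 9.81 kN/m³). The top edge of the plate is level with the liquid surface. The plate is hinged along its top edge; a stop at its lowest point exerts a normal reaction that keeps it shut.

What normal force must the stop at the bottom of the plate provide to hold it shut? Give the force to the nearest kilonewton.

P ≈ 7 kN

γ = 0.789 × 9.81 = 7.74009 kN/m³.
The centroid lies 0.86/2 = 0.43 m below the top edge, so the centroid depth is h_c = 0.43 m.
A = 3.68 × 0.86 = 3.1648 m².
Resultant F = γ·h_c·A = 7.74009 × 0.43 × 3.1648 = 10.5332 kN.
I_c = b·h³/12 = 3.68 × 0.86³/12 = 0.195057 m⁴.
Centre of pressure: y_p = y_c + I_c/(y_c·A) = 0.43 + 0.195057/(0.43 × 3.1648) = 0.43 + 0.143333 = 0.573333 m along the plane.
The resultant acts 0.43 + 0.143333 = 0.573333 m (along the plate) below the hinge at the top edge, so the moment about the hinge is M = F × 0.573333 = 10.5332 × 0.573333 = 6.03903 kN·m.
A normal force at the bottom, 0.86 m from the hinge, must supply this moment: P = 6.03903/0.86 = 7.02213 kN.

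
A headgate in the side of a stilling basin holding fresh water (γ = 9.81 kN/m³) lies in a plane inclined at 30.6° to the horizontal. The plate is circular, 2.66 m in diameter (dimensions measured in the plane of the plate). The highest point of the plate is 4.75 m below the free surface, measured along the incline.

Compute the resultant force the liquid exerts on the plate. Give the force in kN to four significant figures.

F ≈ 168.7 kN

γ = 9.81 kN/m³.
Let θ = 30.6° be the plate's angle to the horizontal; measure y along the incline from where the plane meets the free surface. Vertical depth h = y·sinθ with sinθ = 0.509041.
The centroid is at the centre, 1.33 m below the top of the plate, so y_c = 4.75 + 1.33 = 6.08 m and h_c = 6.08 × 0.509041 = 3.09497 m.
A = π(1.33)² = 5.55716 m².
Resultant F = γ·h_c·A = 9.81 × 3.09497 × 5.55716 = 168.725 kN.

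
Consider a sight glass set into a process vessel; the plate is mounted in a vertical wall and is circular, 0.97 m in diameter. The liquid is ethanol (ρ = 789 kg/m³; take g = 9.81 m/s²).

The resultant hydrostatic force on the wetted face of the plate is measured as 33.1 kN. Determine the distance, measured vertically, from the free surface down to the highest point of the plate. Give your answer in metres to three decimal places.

γ = ρg = 789 × 9.81 / 1000 = 7.74009 kN/m³.
A = π(0.485)² = 0.738981 m².
From F = γ·h_c·A, the centroid depth is h_c = 33.1/(7.74009 × 0.738981) = 5.78694 m.
The centroid is at the centre, 0.485 m below the top of the plate, so the highest point sits at h_top = 5.78694 − 0.485 = 5.30194 m below the surface.

d_top ≈ 5.302 m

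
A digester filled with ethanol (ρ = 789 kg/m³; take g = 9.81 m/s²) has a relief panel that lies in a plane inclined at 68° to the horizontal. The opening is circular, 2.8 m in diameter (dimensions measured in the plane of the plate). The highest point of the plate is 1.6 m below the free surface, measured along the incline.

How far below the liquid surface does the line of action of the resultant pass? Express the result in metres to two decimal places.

h_p = 2.93 m

γ = ρg = 789 × 9.81 / 1000 = 7.74009 kN/m³.
Let θ = 68° be the plate's angle to the horizontal; measure y along the incline from where the plane meets the free surface. Vertical depth h = y·sinθ with sinθ = 0.927184.
The centroid is at the centre, 1.4 m below the top of the plate, so y_c = 1.6 + 1.4 = 3 m and h_c = 3 × 0.927184 = 2.78155 m.
A = π(1.4)² = 6.15752 m².
Resultant F = γ·h_c·A = 7.74009 × 2.78155 × 6.15752 = 132.568 kN.
I_c = πr⁴/4 = π × 1.4⁴/4 = 3.01719 m⁴.
Centre of pressure: y_p = y_c + I_c/(y_c·A) = 3 + 3.01719/(3 × 6.15752) = 3 + 0.163334 = 3.16333 m along the plane.
Vertically, h_p = y_p·sinθ = 3.16333 × 0.927184 = 2.93299 m.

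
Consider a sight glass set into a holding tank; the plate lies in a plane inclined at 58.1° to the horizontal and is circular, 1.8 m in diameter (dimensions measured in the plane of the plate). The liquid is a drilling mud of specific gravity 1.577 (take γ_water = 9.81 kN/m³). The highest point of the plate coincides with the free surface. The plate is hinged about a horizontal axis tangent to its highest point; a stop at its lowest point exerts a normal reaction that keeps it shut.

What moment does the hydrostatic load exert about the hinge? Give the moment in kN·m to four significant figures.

M ≈ 33.84 kN·m

γ = 1.577 × 9.81 = 15.47037 kN/m³.
Let θ = 58.1° be the plate's angle to the horizontal; measure y along the incline from where the plane meets the free surface. Vertical depth h = y·sinθ with sinθ = 0.848972.
The centroid is at the centre, 0.9 m below the top of the plate, so y_c = 0.9 m and h_c = 0.9 × 0.848972 = 0.764075 m.
A = π(0.9)² = 2.54469 m².
Resultant F = γ·h_c·A = 15.47037 × 0.764075 × 2.54469 = 30.0796 kN.
I_c = πr⁴/4 = π × 0.9⁴/4 = 0.5153 m⁴.
Centre of pressure: y_p = y_c + I_c/(y_c·A) = 0.9 + 0.5153/(0.9 × 2.54469) = 0.9 + 0.225 = 1.125 m along the plane.
The resultant acts 0.9 + 0.225 = 1.125 m (along the plate) below the hinge at the top edge, so the moment about the hinge is M = F × 1.125 = 30.0796 × 1.125 = 33.8396 kN·m.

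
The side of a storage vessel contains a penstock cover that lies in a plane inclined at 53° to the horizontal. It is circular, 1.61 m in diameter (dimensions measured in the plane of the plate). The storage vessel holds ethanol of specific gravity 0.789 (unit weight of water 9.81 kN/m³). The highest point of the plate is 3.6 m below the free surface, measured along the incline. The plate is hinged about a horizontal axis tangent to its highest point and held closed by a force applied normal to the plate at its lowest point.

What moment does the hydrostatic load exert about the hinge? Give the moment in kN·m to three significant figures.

M ≈ 46.7 kN·m

γ = 0.789 × 9.81 = 7.74009 kN/m³.
Let θ = 53° be the plate's angle to the horizontal; measure y along the incline from where the plane meets the free surface. Vertical depth h = y·sinθ with sinθ = 0.798636.
The centroid is at the centre, 0.805 m below the top of the plate, so y_c = 3.6 + 0.805 = 4.405 m and h_c = 4.405 × 0.798636 = 3.51799 m.
A = π(0.805)² = 2.03583 m².
Resultant F = γ·h_c·A = 7.74009 × 3.51799 × 2.03583 = 55.4348 kN.
I_c = πr⁴/4 = π × 0.805⁴/4 = 0.329817 m⁴.
Centre of pressure: y_p = y_c + I_c/(y_c·A) = 4.405 + 0.329817/(4.405 × 2.03583) = 4.405 + 0.0367778 = 4.44178 m along the plane.
The resultant acts 0.805 + 0.0367778 = 0.841778 m (along the plate) below the hinge at the top edge, so the moment about the hinge is M = F × 0.841778 = 55.4348 × 0.841778 = 46.6638 kN·m.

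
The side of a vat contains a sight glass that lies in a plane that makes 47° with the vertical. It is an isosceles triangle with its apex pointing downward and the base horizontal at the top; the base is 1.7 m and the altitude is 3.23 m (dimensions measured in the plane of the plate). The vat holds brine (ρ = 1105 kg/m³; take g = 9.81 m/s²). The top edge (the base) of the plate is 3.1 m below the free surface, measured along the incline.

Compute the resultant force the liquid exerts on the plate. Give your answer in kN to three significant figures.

F ≈ 84.8 kN

γ = ρg = 1105 × 9.81 / 1000 = 10.84005 kN/m³.
The plate makes 47° with the vertical, i.e. θ = 90° − 47° = 43° to the horizontal. Measuring y along the incline from the free-surface line, vertical depth h = y·sinθ with sinθ = 0.681998.
With the apex down, the centroid sits h/3 = 3.23/3 = 1.07667 m below the base (the top edge), so y_c = 3.1 + 1.07667 = 4.17667 m and h_c = 4.17667 × 0.681998 = 2.84848 m.
A = ½ × 1.7 × 3.23 = 2.7455 m².
Resultant F = γ·h_c·A = 10.84005 × 2.84848 × 2.7455 = 84.7746 kN.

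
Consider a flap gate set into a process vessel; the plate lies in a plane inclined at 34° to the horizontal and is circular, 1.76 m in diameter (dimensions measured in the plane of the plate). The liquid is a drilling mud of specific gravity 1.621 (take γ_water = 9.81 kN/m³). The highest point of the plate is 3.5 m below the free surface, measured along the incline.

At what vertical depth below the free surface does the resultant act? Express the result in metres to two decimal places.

γ = 1.621 × 9.81 = 15.90201 kN/m³.
Let θ = 34° be the plate's angle to the horizontal; measure y along the incline from where the plane meets the free surface. Vertical depth h = y·sinθ with sinθ = 0.559193.
The centroid is at the centre, 0.88 m below the top of the plate, so y_c = 3.5 + 0.88 = 4.38 m and h_c = 4.38 × 0.559193 = 2.44927 m.
A = π(0.88)² = 2.43285 m².
Resultant F = γ·h_c·A = 15.90201 × 2.44927 × 2.43285 = 94.7554 kN.
I_c = πr⁴/4 = π × 0.88⁴/4 = 0.471 m⁴.
Centre of pressure: y_p = y_c + I_c/(y_c·A) = 4.38 + 0.471/(4.38 × 2.43285) = 4.38 + 0.0442009 = 4.4242 m along the plane.
Vertically, h_p = y_p·sinθ = 4.4242 × 0.559193 = 2.47398 m.

h_p = 2.47 m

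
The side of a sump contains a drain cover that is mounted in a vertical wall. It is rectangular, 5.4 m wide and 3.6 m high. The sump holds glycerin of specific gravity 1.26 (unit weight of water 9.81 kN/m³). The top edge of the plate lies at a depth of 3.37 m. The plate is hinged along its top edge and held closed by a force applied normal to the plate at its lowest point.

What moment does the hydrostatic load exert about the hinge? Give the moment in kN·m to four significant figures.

γ = 1.26 × 9.81 = 12.3606 kN/m³.
The centroid lies 3.6/2 = 1.8 m below the top edge, so the centroid depth is h_c = 3.37 + 1.8 = 5.17 m.
A = 5.4 × 3.6 = 19.44 m².
Resultant F = γ·h_c·A = 12.3606 × 5.17 × 19.44 = 1242.3 kN.
I_c = b·h³/12 = 5.4 × 3.6³/12 = 20.9952 m⁴.
Centre of pressure: y_p = y_c + I_c/(y_c·A) = 5.17 + 20.9952/(5.17 × 19.44) = 5.17 + 0.208897 = 5.3789 m along the plane.
The resultant acts 1.8 + 0.208897 = 2.0089 m (along the plate) below the hinge at the top edge, so the moment about the hinge is M = F × 2.0089 = 1242.3 × 2.0089 = 2495.66 kN·m.

M ≈ 2496 kN·m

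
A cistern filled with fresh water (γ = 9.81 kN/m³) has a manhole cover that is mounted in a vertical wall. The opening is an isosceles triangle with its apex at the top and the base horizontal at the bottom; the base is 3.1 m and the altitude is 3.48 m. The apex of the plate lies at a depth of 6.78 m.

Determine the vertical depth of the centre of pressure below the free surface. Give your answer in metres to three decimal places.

γ = 9.81 kN/m³.
With the apex up, the centroid sits 2h/3 = 2 × 3.48/3 = 2.32 m below the apex, so the centroid depth is h_c = 6.78 + 2.32 = 9.1 m.
A = ½ × 3.1 × 3.48 = 5.394 m².
Resultant F = γ·h_c·A = 9.81 × 9.1 × 5.394 = 481.528 kN.
I_c = b·h³/36 = 3.1 × 3.48³/36 = 3.62908 m⁴.
Centre of pressure: y_p = y_c + I_c/(y_c·A) = 9.1 + 3.62908/(9.1 × 5.394) = 9.1 + 0.073934 = 9.17393 m along the plane.

h_p = 9.174 m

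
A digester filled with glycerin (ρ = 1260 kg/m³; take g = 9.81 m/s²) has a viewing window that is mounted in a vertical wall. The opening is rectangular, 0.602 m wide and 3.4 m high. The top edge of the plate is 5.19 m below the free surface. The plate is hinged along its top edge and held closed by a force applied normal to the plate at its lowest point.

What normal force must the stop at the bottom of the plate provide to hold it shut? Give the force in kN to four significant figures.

γ = ρg = 1260 × 9.81 / 1000 = 12.3606 kN/m³.
The centroid lies 3.4/2 = 1.7 m below the top edge, so the centroid depth is h_c = 5.19 + 1.7 = 6.89 m.
A = 0.602 × 3.4 = 2.0468 m².
Resultant F = γ·h_c·A = 12.3606 × 6.89 × 2.0468 = 174.315 kN.
I_c = b·h³/12 = 0.602 × 3.4³/12 = 1.97175 m⁴.
Centre of pressure: y_p = y_c + I_c/(y_c·A) = 6.89 + 1.97175/(6.89 × 2.0468) = 6.89 + 0.139816 = 7.02982 m along the plane.
The resultant acts 1.7 + 0.139816 = 1.83982 m (along the plate) below the hinge at the top edge, so the moment about the hinge is M = F × 1.83982 = 174.315 × 1.83982 = 320.708 kN·m.
A normal force at the bottom, 3.4 m from the hinge, must supply this moment: P = 320.708/3.4 = 94.3259 kN.

P ≈ 94.33 kN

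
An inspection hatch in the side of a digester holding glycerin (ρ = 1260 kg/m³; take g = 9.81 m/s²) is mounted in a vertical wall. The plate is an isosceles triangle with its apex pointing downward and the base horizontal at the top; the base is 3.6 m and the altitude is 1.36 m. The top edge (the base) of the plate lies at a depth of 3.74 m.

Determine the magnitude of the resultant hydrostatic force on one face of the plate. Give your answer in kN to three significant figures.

F ≈ 127 kN

γ = ρg = 1260 × 9.81 / 1000 = 12.3606 kN/m³.
With the apex down, the centroid sits h/3 = 1.36/3 = 0.453333 m below the base (the top edge), so the centroid depth is h_c = 3.74 + 0.453333 = 4.19333 m.
A = ½ × 3.6 × 1.36 = 2.448 m².
Resultant F = γ·h_c·A = 12.3606 × 4.19333 × 2.448 = 126.885 kN.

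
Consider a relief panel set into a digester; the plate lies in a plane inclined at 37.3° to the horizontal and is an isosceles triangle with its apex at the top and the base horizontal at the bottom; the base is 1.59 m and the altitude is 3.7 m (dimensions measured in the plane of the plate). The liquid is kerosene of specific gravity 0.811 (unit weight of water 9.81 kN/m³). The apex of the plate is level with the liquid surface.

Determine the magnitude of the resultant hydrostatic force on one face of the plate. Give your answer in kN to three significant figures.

γ = 0.811 × 9.81 = 7.95591 kN/m³.
Let θ = 37.3° be the plate's angle to the horizontal; measure y along the incline from where the plane meets the free surface. Vertical depth h = y·sinθ with sinθ = 0.605988.
With the apex up, the centroid sits 2h/3 = 2 × 3.7/3 = 2.46667 m below the apex, so y_c = 2.46667 m and h_c = 2.46667 × 0.605988 = 1.49477 m.
A = ½ × 1.59 × 3.7 = 2.9415 m².
Resultant F = γ·h_c·A = 7.95591 × 1.49477 × 2.9415 = 34.9811 kN.

F ≈ 35.0 kN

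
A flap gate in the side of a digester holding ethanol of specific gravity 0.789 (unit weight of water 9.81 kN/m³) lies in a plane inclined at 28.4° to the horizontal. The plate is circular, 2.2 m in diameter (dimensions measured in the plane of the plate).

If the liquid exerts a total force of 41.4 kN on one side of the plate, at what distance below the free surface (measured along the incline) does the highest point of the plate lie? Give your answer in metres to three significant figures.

y_top ≈ 1.86 m

γ = 0.789 × 9.81 = 7.74009 kN/m³.
A = π(1.1)² = 3.80133 m².
From F = γ·h_c·A, the centroid depth is h_c = 41.4/(7.74009 × 3.80133) = 1.40708 m.
Let θ = 28.4° be the plate's angle to the horizontal; measure y along the incline from where the plane meets the free surface. Vertical depth h = y·sinθ with sinθ = 0.475624.
Along the incline, y_c = h_c/sinθ = 1.40708/0.475624 = 2.95839 m.
The centroid is at the centre, 1.1 m below the top of the plate, so the highest point sits at y_top = 2.95839 − 1.1 = 1.85839 m along the incline.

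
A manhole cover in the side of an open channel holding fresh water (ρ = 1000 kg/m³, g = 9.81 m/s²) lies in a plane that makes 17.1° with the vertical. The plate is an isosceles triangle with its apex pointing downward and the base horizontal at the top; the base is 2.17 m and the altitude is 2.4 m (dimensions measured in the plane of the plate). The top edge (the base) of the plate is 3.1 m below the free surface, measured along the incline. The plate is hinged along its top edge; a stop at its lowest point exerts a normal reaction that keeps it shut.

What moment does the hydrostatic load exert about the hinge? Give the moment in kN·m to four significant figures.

M ≈ 83.99 kN·m

γ = ρg = 1000 × 9.81 = 9810 N/m³ = 9.81 kN/m³.
The plate makes 17.1° with the vertical, i.e. θ = 90° − 17.1° = 72.9° to the horizontal. Measuring y along the incline from the free-surface line, vertical depth h = y·sinθ with sinθ = 0.955793.
With the apex down, the centroid sits h/3 = 2.4/3 = 0.8 m below the base (the top edge), so y_c = 3.1 + 0.8 = 3.9 m and h_c = 3.9 × 0.955793 = 3.72759 m.
A = ½ × 2.17 × 2.4 = 2.604 m².
Resultant F = γ·h_c·A = 9.81 × 3.72759 × 2.604 = 95.2222 kN.
I_c = b·h³/36 = 2.17 × 2.4³/36 = 0.83328 m⁴.
Centre of pressure: y_p = y_c + I_c/(y_c·A) = 3.9 + 0.83328/(3.9 × 2.604) = 3.9 + 0.0820513 = 3.98205 m along the plane.
The resultant acts 0.8 + 0.0820513 = 0.882051 m (along the plate) below the hinge at the top edge, so the moment about the hinge is M = F × 0.882051 = 95.2222 × 0.882051 = 83.9908 kN·m.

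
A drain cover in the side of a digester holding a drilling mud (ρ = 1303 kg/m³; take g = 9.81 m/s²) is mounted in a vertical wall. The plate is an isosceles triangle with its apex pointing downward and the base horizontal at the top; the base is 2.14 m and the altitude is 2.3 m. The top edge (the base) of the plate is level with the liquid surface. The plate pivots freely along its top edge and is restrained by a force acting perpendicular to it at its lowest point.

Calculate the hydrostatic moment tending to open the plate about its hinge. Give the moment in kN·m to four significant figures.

γ = ρg = 1303 × 9.81 / 1000 = 12.78243 kN/m³.
With the apex down, the centroid sits h/3 = 2.3/3 = 0.766667 m below the base (the top edge), so the centroid depth is h_c = 0.766667 m.
A = ½ × 2.14 × 2.3 = 2.461 m².
Resultant F = γ·h_c·A = 12.78243 × 0.766667 × 2.461 = 24.1175 kN.
I_c = b·h³/36 = 2.14 × 2.3³/36 = 0.723261 m⁴.
Centre of pressure: y_p = y_c + I_c/(y_c·A) = 0.766667 + 0.723261/(0.766667 × 2.461) = 0.766667 + 0.383333 = 1.15 m along the plane.
The resultant acts 0.766667 + 0.383333 = 1.15 m (along the plate) below the hinge at the top edge, so the moment about the hinge is M = F × 1.15 = 24.1175 × 1.15 = 27.7351 kN·m.

M ≈ 27.74 kN·m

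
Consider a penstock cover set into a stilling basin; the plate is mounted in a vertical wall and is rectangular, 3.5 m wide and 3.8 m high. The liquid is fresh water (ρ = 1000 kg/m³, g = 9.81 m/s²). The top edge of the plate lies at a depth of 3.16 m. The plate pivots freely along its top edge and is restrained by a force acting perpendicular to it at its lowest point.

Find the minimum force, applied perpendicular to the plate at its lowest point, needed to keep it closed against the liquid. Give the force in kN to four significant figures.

P ≈ 371.4 kN

γ = ρg = 1000 × 9.81 = 9810 N/m³ = 9.81 kN/m³.
The centroid lies 3.8/2 = 1.9 m below the top edge, so the centroid depth is h_c = 3.16 + 1.9 = 5.06 m.
A = 3.5 × 3.8 = 13.3 m².
Resultant F = γ·h_c·A = 9.81 × 5.06 × 13.3 = 660.193 kN.
I_c = b·h³/12 = 3.5 × 3.8³/12 = 16.0043 m⁴.
Centre of pressure: y_p = y_c + I_c/(y_c·A) = 5.06 + 16.0043/(5.06 × 13.3) = 5.06 + 0.237812 = 5.29781 m along the plane.
The resultant acts 1.9 + 0.237812 = 2.13781 m (along the plate) below the hinge at the top edge, so the moment about the hinge is M = F × 2.13781 = 660.193 × 2.13781 = 1411.37 kN·m.
A normal force at the bottom, 3.8 m from the hinge, must supply this moment: P = 1411.37/3.8 = 371.413 kN.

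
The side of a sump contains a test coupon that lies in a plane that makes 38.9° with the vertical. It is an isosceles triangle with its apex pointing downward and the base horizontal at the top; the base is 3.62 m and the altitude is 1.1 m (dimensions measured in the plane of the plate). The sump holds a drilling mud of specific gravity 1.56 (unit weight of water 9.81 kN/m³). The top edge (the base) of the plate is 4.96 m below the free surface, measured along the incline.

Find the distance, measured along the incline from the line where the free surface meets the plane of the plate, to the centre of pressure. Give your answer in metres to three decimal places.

y_p = 5.339 m

γ = 1.56 × 9.81 = 15.3036 kN/m³.
The plate makes 38.9° with the vertical, i.e. θ = 90° − 38.9° = 51.1° to the horizontal. Measuring y along the incline from the free-surface line, vertical depth h = y·sinθ with sinθ = 0.778243.
With the apex down, the centroid sits h/3 = 1.1/3 = 0.366667 m below the base (the top edge), so y_c = 4.96 + 0.366667 = 5.32667 m and h_c = 5.32667 × 0.778243 = 4.14544 m.
A = ½ × 3.62 × 1.1 = 1.991 m².
Resultant F = γ·h_c·A = 15.3036 × 4.14544 × 1.991 = 126.309 kN.
I_c = b·h³/36 = 3.62 × 1.1³/36 = 0.133839 m⁴.
Centre of pressure: y_p = y_c + I_c/(y_c·A) = 5.32667 + 0.133839/(5.32667 × 1.991) = 5.32667 + 0.0126199 = 5.33929 m along the plane.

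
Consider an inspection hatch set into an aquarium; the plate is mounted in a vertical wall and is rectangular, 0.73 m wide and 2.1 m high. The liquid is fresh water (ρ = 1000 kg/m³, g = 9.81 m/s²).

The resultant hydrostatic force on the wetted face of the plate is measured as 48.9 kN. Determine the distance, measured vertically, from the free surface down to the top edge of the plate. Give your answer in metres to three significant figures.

d_top ≈ 2.20 m

γ = ρg = 1000 × 9.81 = 9810 N/m³ = 9.81 kN/m³.
A = 0.73 × 2.1 = 1.533 m².
From F = γ·h_c·A, the centroid depth is h_c = 48.9/(9.81 × 1.533) = 3.2516 m.
The centroid lies 2.1/2 = 1.05 m below the top edge, so the top edge sits at h_top = 3.2516 − 1.05 = 2.2016 m below the surface.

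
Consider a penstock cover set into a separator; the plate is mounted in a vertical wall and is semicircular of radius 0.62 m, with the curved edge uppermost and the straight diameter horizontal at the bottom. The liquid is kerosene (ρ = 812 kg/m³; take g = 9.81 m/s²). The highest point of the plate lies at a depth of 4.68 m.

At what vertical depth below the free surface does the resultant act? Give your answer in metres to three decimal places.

h_p = 5.042 m

γ = ρg = 812 × 9.81 / 1000 = 7.96572 kN/m³.
The centroid lies 4r/(3π) = 0.263136 m above the diameter, so r − 4r/(3π) = 0.62 − 0.263136 = 0.356864 m below the topmost point, so the centroid depth is h_c = 4.68 + 0.356864 = 5.03686 m.
A = πr²/2 = π × 0.62²/2 = 0.603814 m².
Resultant F = γ·h_c·A = 7.96572 × 5.03686 × 0.603814 = 24.2264 kN.
I_c = (π/8 − 8/(9π))·r⁴ = 0.109757 × 0.62⁴ = 0.0162181 m⁴.
Centre of pressure: y_p = y_c + I_c/(y_c·A) = 5.03686 + 0.0162181/(5.03686 × 0.603814) = 5.03686 + 0.00533257 = 5.04219 m along the plane.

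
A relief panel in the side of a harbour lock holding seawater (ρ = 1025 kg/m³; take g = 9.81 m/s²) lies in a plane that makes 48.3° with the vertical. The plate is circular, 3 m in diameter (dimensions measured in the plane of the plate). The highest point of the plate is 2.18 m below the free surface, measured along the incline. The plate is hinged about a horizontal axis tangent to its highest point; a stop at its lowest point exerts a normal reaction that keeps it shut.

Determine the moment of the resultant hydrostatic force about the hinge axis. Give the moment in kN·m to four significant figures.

γ = ρg = 1025 × 9.81 / 1000 = 10.05525 kN/m³.
The plate makes 48.3° with the vertical, i.e. θ = 90° − 48.3° = 41.7° to the horizontal. Measuring y along the incline from the free-surface line, vertical depth h = y·sinθ with sinθ = 0.665230.
The centroid is at the centre, 1.5 m below the top of the plate, so y_c = 2.18 + 1.5 = 3.68 m and h_c = 3.68 × 0.665230 = 2.44805 m.
A = π(1.5)² = 7.06858 m².
Resultant F = γ·h_c·A = 10.05525 × 2.44805 × 7.06858 = 173.998 kN.
I_c = πr⁴/4 = π × 1.5⁴/4 = 3.97608 m⁴.
Centre of pressure: y_p = y_c + I_c/(y_c·A) = 3.68 + 3.97608/(3.68 × 7.06858) = 3.68 + 0.152853 = 3.83285 m along the plane.
The resultant acts 1.5 + 0.152853 = 1.65285 m (along the plate) below the hinge at the top edge, so the moment about the hinge is M = F × 1.65285 = 173.998 × 1.65285 = 287.593 kN·m.

M ≈ 287.6 kN·m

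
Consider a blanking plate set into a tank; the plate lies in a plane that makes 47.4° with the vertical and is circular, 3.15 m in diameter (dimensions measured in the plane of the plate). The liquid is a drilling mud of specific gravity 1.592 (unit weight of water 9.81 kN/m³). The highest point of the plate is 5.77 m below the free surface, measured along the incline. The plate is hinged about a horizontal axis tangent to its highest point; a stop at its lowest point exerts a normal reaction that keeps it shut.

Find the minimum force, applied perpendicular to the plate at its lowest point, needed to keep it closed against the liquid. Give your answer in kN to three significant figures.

γ = 1.592 × 9.81 = 15.61752 kN/m³.
The plate makes 47.4° with the vertical, i.e. θ = 90° − 47.4° = 42.6° to the horizontal. Measuring y along the incline from the free-surface line, vertical depth h = y·sinθ with sinθ = 0.676876.
The centroid is at the centre, 1.575 m below the top of the plate, so y_c = 5.77 + 1.575 = 7.345 m and h_c = 7.345 × 0.676876 = 4.97165 m.
A = π(1.575)² = 7.79311 m².
Resultant F = γ·h_c·A = 15.61752 × 4.97165 × 7.79311 = 605.095 kN.
I_c = πr⁴/4 = π × 1.575⁴/4 = 4.83295 m⁴.
Centre of pressure: y_p = y_c + I_c/(y_c·A) = 7.345 + 4.83295/(7.345 × 7.79311) = 7.345 + 0.0844325 = 7.42943 m along the plane.
The resultant acts 1.575 + 0.0844325 = 1.65943 m (along the plate) below the hinge at the top edge, so the moment about the hinge is M = F × 1.65943 = 605.095 × 1.65943 = 1004.11 kN·m.
A normal force at the bottom, 3.15 m from the hinge, must supply this moment: P = 1004.11/3.15 = 318.765 kN.

P ≈ 319 kN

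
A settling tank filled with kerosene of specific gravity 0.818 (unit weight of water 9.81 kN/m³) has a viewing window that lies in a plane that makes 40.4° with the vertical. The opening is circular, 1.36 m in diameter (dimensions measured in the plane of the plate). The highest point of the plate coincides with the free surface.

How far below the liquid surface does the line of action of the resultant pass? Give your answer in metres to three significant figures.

h_p = 0.647 m

γ = 0.818 × 9.81 = 8.02458 kN/m³.
The plate makes 40.4° with the vertical, i.e. θ = 90° − 40.4° = 49.6° to the horizontal. Measuring y along the incline from the free-surface line, vertical depth h = y·sinθ with sinθ = 0.761538.
The centroid is at the centre, 0.68 m below the top of the plate, so y_c = 0.68 m and h_c = 0.68 × 0.761538 = 0.517846 m.
A = π(0.68)² = 1.45267 m².
Resultant F = γ·h_c·A = 8.02458 × 0.517846 × 1.45267 = 6.03657 kN.
I_c = πr⁴/4 = π × 0.68⁴/4 = 0.167929 m⁴.
Centre of pressure: y_p = y_c + I_c/(y_c·A) = 0.68 + 0.167929/(0.68 × 1.45267) = 0.68 + 0.17 = 0.85 m along the plane.
Vertically, h_p = y_p·sinθ = 0.85 × 0.761538 = 0.647307 m.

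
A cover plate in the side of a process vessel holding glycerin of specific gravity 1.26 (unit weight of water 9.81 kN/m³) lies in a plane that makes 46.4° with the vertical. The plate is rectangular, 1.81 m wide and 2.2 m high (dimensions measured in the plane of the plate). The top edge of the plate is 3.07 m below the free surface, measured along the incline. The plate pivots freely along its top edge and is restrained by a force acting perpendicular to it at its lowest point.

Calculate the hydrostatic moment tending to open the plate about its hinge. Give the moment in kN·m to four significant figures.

γ = 1.26 × 9.81 = 12.3606 kN/m³.
The plate makes 46.4° with the vertical, i.e. θ = 90° − 46.4° = 43.6° to the horizontal. Measuring y along the incline from the free-surface line, vertical depth h = y·sinθ with sinθ = 0.689620.
The centroid lies 2.2/2 = 1.1 m below the top edge, so y_c = 3.07 + 1.1 = 4.17 m and h_c = 4.17 × 0.689620 = 2.87572 m.
A = 1.81 × 2.2 = 3.982 m².
Resultant F = γ·h_c·A = 12.3606 × 2.87572 × 3.982 = 141.543 kN.
I_c = b·h³/12 = 1.81 × 2.2³/12 = 1.60607 m⁴.
Centre of pressure: y_p = y_c + I_c/(y_c·A) = 4.17 + 1.60607/(4.17 × 3.982) = 4.17 + 0.0967224 = 4.26672 m along the plane.
The resultant acts 1.1 + 0.0967224 = 1.19672 m (along the plate) below the hinge at the top edge, so the moment about the hinge is M = F × 1.19672 = 141.543 × 1.19672 = 169.387 kN·m.

M ≈ 169.4 kN·m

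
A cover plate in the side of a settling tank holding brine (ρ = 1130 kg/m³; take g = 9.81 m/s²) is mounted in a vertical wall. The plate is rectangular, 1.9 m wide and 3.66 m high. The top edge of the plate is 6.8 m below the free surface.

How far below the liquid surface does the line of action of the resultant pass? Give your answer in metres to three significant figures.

γ = ρg = 1130 × 9.81 / 1000 = 11.0853 kN/m³.
The centroid lies 3.66/2 = 1.83 m below the top edge, so the centroid depth is h_c = 6.8 + 1.83 = 8.63 m.
A = 1.9 × 3.66 = 6.954 m².
Resultant F = γ·h_c·A = 11.0853 × 8.63 × 6.954 = 665.262 kN.
I_c = b·h³/12 = 1.9 × 3.66³/12 = 7.76275 m⁴.
Centre of pressure: y_p = y_c + I_c/(y_c·A) = 8.63 + 7.76275/(8.63 × 6.954) = 8.63 + 0.129351 = 8.75935 m along the plane.

h_p = 8.76 m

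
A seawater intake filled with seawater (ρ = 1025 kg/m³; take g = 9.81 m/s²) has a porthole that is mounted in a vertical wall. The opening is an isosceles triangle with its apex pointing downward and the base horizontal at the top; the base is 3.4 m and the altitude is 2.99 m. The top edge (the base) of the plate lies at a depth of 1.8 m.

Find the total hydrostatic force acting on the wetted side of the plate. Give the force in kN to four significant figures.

F ≈ 142.9 kN

γ = ρg = 1025 × 9.81 / 1000 = 10.05525 kN/m³.
With the apex down, the centroid sits h/3 = 2.99/3 = 0.996667 m below the base (the top edge), so the centroid depth is h_c = 1.8 + 0.996667 = 2.79667 m.
A = ½ × 3.4 × 2.99 = 5.083 m².
Resultant F = γ·h_c·A = 10.05525 × 2.79667 × 5.083 = 142.94 kN.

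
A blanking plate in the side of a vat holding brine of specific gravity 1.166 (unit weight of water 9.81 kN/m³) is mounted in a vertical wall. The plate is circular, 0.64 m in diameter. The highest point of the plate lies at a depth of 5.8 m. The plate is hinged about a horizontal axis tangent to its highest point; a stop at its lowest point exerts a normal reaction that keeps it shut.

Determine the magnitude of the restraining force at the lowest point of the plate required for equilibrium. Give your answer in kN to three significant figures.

γ = 1.166 × 9.81 = 11.43846 kN/m³.
The centroid is at the centre, 0.32 m below the top of the plate, so the centroid depth is h_c = 5.8 + 0.32 = 6.12 m.
A = π(0.32)² = 0.321699 m².
Resultant F = γ·h_c·A = 11.43846 × 6.12 × 0.321699 = 22.52 kN.
I_c = πr⁴/4 = π × 0.32⁴/4 = 0.0082355 m⁴.
Centre of pressure: y_p = y_c + I_c/(y_c·A) = 6.12 + 0.0082355/(6.12 × 0.321699) = 6.12 + 0.00418301 = 6.12418 m along the plane.
The resultant acts 0.32 + 0.00418301 = 0.324183 m (along the plate) below the hinge at the top edge, so the moment about the hinge is M = F × 0.324183 = 22.52 × 0.324183 = 7.3006 kN·m.
A normal force at the bottom, 0.64 m from the hinge, must supply this moment: P = 7.3006/0.64 = 11.4072 kN.

P ≈ 11.4 kN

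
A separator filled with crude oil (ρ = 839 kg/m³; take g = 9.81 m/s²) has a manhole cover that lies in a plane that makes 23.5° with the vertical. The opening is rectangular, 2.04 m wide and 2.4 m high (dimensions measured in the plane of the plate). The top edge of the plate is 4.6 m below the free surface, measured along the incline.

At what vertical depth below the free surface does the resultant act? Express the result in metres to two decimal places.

h_p = 5.39 m

γ = ρg = 839 × 9.81 / 1000 = 8.23059 kN/m³.
The plate makes 23.5° with the vertical, i.e. θ = 90° − 23.5° = 66.5° to the horizontal. Measuring y along the incline from the free-surface line, vertical depth h = y·sinθ with sinθ = 0.917060.
The centroid lies 2.4/2 = 1.2 m below the top edge, so y_c = 4.6 + 1.2 = 5.8 m and h_c = 5.8 × 0.917060 = 5.31895 m.
A = 2.04 × 2.4 = 4.896 m².
Resultant F = γ·h_c·A = 8.23059 × 5.31895 × 4.896 = 214.338 kN.
I_c = b·h³/12 = 2.04 × 2.4³/12 = 2.35008 m⁴.
Centre of pressure: y_p = y_c + I_c/(y_c·A) = 5.8 + 2.35008/(5.8 × 4.896) = 5.8 + 0.0827586 = 5.88276 m along the plane.
Vertically, h_p = y_p·sinθ = 5.88276 × 0.917060 = 5.39484 m.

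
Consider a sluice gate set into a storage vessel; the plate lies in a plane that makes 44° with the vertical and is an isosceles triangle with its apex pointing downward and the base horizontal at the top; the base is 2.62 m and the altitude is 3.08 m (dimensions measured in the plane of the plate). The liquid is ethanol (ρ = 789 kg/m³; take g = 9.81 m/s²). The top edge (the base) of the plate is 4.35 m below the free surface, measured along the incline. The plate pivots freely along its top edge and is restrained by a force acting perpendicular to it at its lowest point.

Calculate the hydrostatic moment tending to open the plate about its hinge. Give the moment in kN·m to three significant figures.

M ≈ 136 kN·m

γ = ρg = 789 × 9.81 / 1000 = 7.74009 kN/m³.
The plate makes 44° with the vertical, i.e. θ = 90° − 44° = 46° to the horizontal. Measuring y along the incline from the free-surface line, vertical depth h = y·sinθ with sinθ = 0.719340.
With the apex down, the centroid sits h/3 = 3.08/3 = 1.02667 m below the base (the top edge), so y_c = 4.35 + 1.02667 = 5.37667 m and h_c = 5.37667 × 0.719340 = 3.86765 m.
A = ½ × 2.62 × 3.08 = 4.0348 m².
Resultant F = γ·h_c·A = 7.74009 × 3.86765 × 4.0348 = 120.786 kN.
I_c = b·h³/36 = 2.62 × 3.08³/36 = 2.12643 m⁴.
Centre of pressure: y_p = y_c + I_c/(y_c·A) = 5.37667 + 2.12643/(5.37667 × 4.0348) = 5.37667 + 0.0980202 = 5.47469 m along the plane.
The resultant acts 1.02667 + 0.0980202 = 1.12469 m (along the plate) below the hinge at the top edge, so the moment about the hinge is M = F × 1.12469 = 120.786 × 1.12469 = 135.847 kN·m.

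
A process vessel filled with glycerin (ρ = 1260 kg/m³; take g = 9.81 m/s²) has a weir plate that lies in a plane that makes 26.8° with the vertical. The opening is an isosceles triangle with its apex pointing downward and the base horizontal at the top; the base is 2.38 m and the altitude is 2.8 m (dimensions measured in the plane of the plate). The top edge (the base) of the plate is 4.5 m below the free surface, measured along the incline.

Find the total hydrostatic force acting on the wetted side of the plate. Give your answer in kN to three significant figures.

γ = ρg = 1260 × 9.81 / 1000 = 12.3606 kN/m³.
The plate makes 26.8° with the vertical, i.e. θ = 90° − 26.8° = 63.2° to the horizontal. Measuring y along the incline from the free-surface line, vertical depth h = y·sinθ with sinθ = 0.892586.
With the apex down, the centroid sits h/3 = 2.8/3 = 0.933333 m below the base (the top edge), so y_c = 4.5 + 0.933333 = 5.43333 m and h_c = 5.43333 × 0.892586 = 4.84971 m.
A = ½ × 2.38 × 2.8 = 3.332 m².
Resultant F = γ·h_c·A = 12.3606 × 4.84971 × 3.332 = 199.738 kN.

F ≈ 200 kN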